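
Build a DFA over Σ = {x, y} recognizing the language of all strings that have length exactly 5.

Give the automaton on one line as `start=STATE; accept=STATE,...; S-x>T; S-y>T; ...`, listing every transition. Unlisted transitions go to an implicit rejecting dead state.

start=q0; accept=q5; q0-x>q1; q0-y>q1; q1-x>q2; q1-y>q2; q2-x>q3; q2-y>q3; q3-x>q4; q3-y>q4; q4-x>q5; q4-y>q5; q5-x>q6; q5-y>q6; q6-x>q6; q6-y>q6

We only need to distinguish lengths 0, 1, …, 5, and '>5'. Chain q0 → q1 → q2 → q3 → q4 → q5 → q6 on every symbol, with q6 looping. Accepting states: {q5}.
With 7 states:
        x   y  
>  q0   q1  q1 
   q1   q2  q2 
   q2   q3  q3 
   q3   q4  q4 
   q4   q5  q5 
 * q5   q6  q6 
   q6   q6  q6 
(> = start, * = accepting)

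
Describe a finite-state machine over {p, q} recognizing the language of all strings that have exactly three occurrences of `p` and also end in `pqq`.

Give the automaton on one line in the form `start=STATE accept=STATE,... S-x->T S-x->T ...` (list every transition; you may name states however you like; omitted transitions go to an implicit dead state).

start=S0 accept=S6 S0-p->S1 S0-q->S0 S1-p->S2 S1-q->S1 S2-p->S3 S2-q->S2 S3-p->S4 S3-q->S5 S4-p->S4 S4-q->S4 S5-p->S4 S5-q->S6 S6-p->S4 S6-q->S4

Run two small machines in parallel and take their product. The first has 5 states tracking the count of `p`s, saturating at 4; the second has 4 states tracking how much of the suffix `pqq` has currently been matched. A product state is a pair (one from each), accepting exactly when both do. Minimizing collapses redundant product states.
7 states suffice.
        p   q  
>  S0   S1  S0 
   S1   S2  S1 
   S2   S3  S2 
   S3   S4  S5 
   S4   S4  S4 
   S5   S4  S6 
 * S6   S4  S4 
(> = start, * = accepting)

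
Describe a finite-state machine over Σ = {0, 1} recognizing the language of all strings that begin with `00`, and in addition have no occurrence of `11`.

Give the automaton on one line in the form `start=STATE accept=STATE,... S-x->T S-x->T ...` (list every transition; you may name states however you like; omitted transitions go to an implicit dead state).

Build one automaton per condition and run them in lockstep. The first has 4 states tracking whether the input so far still matches the prefix `00`; the second has 3 states tracking partial matches of the forbidden pattern `11`. A product state is a pair (one from each), accepting exactly when both do.
        0   1  
>  S0   S1  S2 
   S1   S3  S2 
   S2   S4  S5 
 * S3   S3  S6 
   S4   S4  S2 
   S5   S5  S5 
 * S6   S3  S7 
   S7   S7  S7 
(> = start, * = accepting)

start=S0 accept=S3,S6 S0-0->S1 S0-1->S2 S1-0->S3 S1-1->S2 S2-0->S4 S2-1->S5 S3-0->S3 S3-1->S6 S4-0->S4 S4-1->S2 S5-0->S5 S5-1->S5 S6-0->S3 S6-1->S7 S7-0->S7 S7-1->S7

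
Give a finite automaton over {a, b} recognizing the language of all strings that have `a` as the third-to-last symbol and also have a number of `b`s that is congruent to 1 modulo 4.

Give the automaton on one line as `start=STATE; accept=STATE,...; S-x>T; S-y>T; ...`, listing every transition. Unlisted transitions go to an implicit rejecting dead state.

start=S0; accept=S7,S8,S11,S14; S0-a>S1; S0-b>S2; S1-a>S3; S1-b>S4; S2-a>S5; S2-b>S6; S3-a>S3; S3-b>S7; S4-a>S8; S4-b>S6; S5-a>S9; S5-b>S6; S6-a>S6; S6-b>S10; S7-a>S8; S7-b>S6; S8-a>S9; S8-b>S6; S9-a>S11; S9-b>S6; S10-a>S12; S10-b>S0; S11-a>S11; S11-b>S6; S12-a>S12; S12-b>S13; S13-a>S1; S13-b>S14; S14-a>S5; S14-b>S6

Run two small machines in parallel and take their product. The first has 15 states tracking the last 3 symbols read; the second has 4 states tracking the count of `b`s modulo 4. A product state is a pair (one from each), accepting exactly when both do. Minimizing collapses redundant product states.
With 15 states:
          a    b  
>  S0     S1   S2 
   S1     S3   S4 
   S2     S5   S6 
   S3     S3   S7 
   S4     S8   S6 
   S5     S9   S6 
   S6     S6  S10 
 * S7     S8   S6 
 * S8     S9   S6 
   S9    S11   S6 
   S10   S12   S0 
 * S11   S11   S6 
   S12   S12  S13 
   S13    S1  S14 
 * S14    S5   S6 
(> = start, * = accepting)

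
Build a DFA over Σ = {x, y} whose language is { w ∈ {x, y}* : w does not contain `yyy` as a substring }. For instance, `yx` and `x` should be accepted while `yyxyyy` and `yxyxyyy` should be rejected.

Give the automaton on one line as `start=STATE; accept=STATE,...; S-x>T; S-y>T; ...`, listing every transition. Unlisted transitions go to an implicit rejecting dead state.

start=S0; accept=S0,S1,S2; S0-x>S0; S0-y>S1; S1-x>S0; S1-y>S2; S2-x>S0; S2-y>S3; S3-x>S3; S3-y>S3

This is the complement of 'contains `yyy`'. Use the same substring-matching states — S0 through S3 holding how much of `yyy` has just been matched — but flip the accepting set: everything except the trap S3 accepts.
With 4 states:
        x   y  
>* S0   S0  S1 
 * S1   S0  S2 
 * S2   S0  S3 
   S3   S3  S3 
(> = start, * = accepting)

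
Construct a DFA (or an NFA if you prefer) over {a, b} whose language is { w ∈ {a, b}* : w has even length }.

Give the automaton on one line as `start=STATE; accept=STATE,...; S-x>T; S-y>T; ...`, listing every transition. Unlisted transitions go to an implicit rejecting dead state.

start=q0; accept=q0; q0-a>q1; q0-b>q1; q1-a>q0; q1-b>q0

Only the length mod 2 matters, so use a 2-cycle: from any state, every input symbol moves to the next state, wrapping q1 back to q0. Mark q0 accepting.
        a   b  
>* q0   q1  q1 
   q1   q0  q0 
(> = start, * = accepting)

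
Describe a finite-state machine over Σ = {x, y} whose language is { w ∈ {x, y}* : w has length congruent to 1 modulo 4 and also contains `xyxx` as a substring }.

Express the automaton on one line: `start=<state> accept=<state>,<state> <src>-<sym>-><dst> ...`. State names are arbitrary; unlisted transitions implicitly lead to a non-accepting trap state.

start=q0 accept=q16 q0-x->q1 q0-y->q2 q1-x->q3 q1-y->q4 q2-x->q3 q2-y->q5 q3-x->q6 q3-y->q7 q4-x->q8 q4-y->q9 q5-x->q6 q5-y->q9 q6-x->q10 q6-y->q11 q7-x->q12 q7-y->q0 q8-x->q13 q8-y->q11 q9-x->q10 q9-y->q0 q10-x->q1 q10-y->q14 q11-x->q15 q11-y->q2 q12-x->q16 q12-y->q14 q13-x->q16 q13-y->q16 q14-x->q17 q14-y->q5 q15-x->q18 q15-y->q4 q16-x->q18 q16-y->q18 q17-x->q19 q17-y->q7 q18-x->q19 q18-y->q19 q19-x->q13 q19-y->q13

Run two small machines in parallel and take their product. The first has 4 states tracking the input length modulo 4; the second has 5 states tracking whether and how much of `xyxx` has been seen. A product state is a pair (one from each), accepting exactly when both do.
20 states suffice.
          x    y  
>  q0     q1   q2 
   q1     q3   q4 
   q2     q3   q5 
   q3     q6   q7 
   q4     q8   q9 
   q5     q6   q9 
   q6    q10  q11 
   q7    q12   q0 
   q8    q13  q11 
   q9    q10   q0 
   q10    q1  q14 
   q11   q15   q2 
   q12   q16  q14 
   q13   q16  q16 
   q14   q17   q5 
   q15   q18   q4 
 * q16   q18  q18 
   q17   q19   q7 
   q18   q19  q19 
   q19   q13  q13 
(> = start, * = accepting)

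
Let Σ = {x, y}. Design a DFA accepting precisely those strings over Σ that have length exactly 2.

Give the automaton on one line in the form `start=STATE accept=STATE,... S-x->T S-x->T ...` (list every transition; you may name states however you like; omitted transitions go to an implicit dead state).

Count input length up to 3: every symbol moves from q0 toward q3, which means 'more than 2' and absorbs. Accept from {q2}.
With 4 states:
        x   y  
>  q0   q1  q1 
   q1   q2  q2 
 * q2   q3  q3 
   q3   q3  q3 
(> = start, * = accepting)

start=q0 accept=q2 q0-x->q1 q0-y->q1 q1-x->q2 q1-y->q2 q2-x->q3 q2-y->q3 q3-x->q3 q3-y->q3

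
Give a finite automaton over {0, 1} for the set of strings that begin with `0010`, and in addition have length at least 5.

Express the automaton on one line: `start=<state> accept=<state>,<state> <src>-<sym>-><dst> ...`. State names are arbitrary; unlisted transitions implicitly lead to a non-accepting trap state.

start=S0 accept=S10,S12 S0-0->S1 S0-1->S2 S1-0->S3 S1-1->S4 S2-0->S4 S2-1->S4 S3-0->S5 S3-1->S6 S4-0->S5 S4-1->S5 S5-0->S7 S5-1->S7 S6-0->S8 S6-1->S7 S7-0->S9 S7-1->S9 S8-0->S10 S8-1->S10 S9-0->S11 S9-1->S11 S10-0->S12 S10-1->S12 S11-0->S11 S11-1->S11 S12-0->S12 S12-1->S12

Handle the two conditions separately and then intersect. The first has 6 states tracking whether the input so far still matches the prefix `0010`; the second has 7 states tracking the input length, saturating at 6. A product state is a pair (one from each), accepting exactly when both do.
With 13 states:
          0    1  
>  S0     S1   S2 
   S1     S3   S4 
   S2     S4   S4 
   S3     S5   S6 
   S4     S5   S5 
   S5     S7   S7 
   S6     S8   S7 
   S7     S9   S9 
   S8    S10  S10 
   S9    S11  S11 
 * S10   S12  S12 
   S11   S11  S11 
 * S12   S12  S12 
(> = start, * = accepting)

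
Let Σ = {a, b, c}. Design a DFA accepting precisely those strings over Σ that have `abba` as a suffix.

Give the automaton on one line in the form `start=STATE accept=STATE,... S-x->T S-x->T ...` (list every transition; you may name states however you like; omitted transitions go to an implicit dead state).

start=S0 accept=S4 S0-a->S1 S0-b->S0 S0-c->S0 S1-a->S1 S1-b->S2 S1-c->S0 S2-a->S1 S2-b->S3 S2-c->S0 S3-a->S4 S3-b->S0 S3-c->S0 S4-a->S1 S4-b->S2 S4-c->S0

Let each state record the length of the longest suffix of the input read so far that is also a prefix of `abba`. S1 means the last symbol is `a`; S2 means the last 2 symbols are `ab`; S3 means the last 3 symbols are `abb`; S4 means the last 4 symbols are `abba`. Accept only at S4, where the string currently ends in `abba`.
        a   b   c  
>  S0   S1  S0  S0 
   S1   S1  S2  S0 
   S2   S1  S3  S0 
   S3   S4  S0  S0 
 * S4   S1  S2  S0 
(> = start, * = accepting)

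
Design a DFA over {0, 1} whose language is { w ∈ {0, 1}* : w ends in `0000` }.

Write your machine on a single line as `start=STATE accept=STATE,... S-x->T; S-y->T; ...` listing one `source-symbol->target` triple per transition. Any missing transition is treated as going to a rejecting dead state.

start=q0; accept=q4; q0-0->q1; q0-1->q0; q1-0->q2; q1-1->q0; q2-0->q3; q2-1->q0; q3-0->q4; q3-1->q0; q4-0->q4; q4-1->q0

Remember how much of `0000` the current input suffix matches. State q0 means no match yet; q1 means the last symbol is `0`; q2 means the last 2 symbols are `00`; q3 means the last 3 symbols are `000`; q4 means the last 4 symbols are `0000`. Only q4 accepts. On a mismatch, fall back to the longest proper suffix that is still a prefix of `0000`.
5 states suffice.
        0   1  
>  q0   q1  q0 
   q1   q2  q0 
   q2   q3  q0 
   q3   q4  q0 
 * q4   q4  q0 
(> = start, * = accepting)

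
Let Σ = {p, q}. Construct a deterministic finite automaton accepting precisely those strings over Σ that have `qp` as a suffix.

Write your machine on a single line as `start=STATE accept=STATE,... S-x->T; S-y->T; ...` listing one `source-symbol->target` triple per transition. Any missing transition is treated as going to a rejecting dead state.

start=s0; accept=s2; s0-p->s0; s0-q->s1; s1-p->s2; s1-q->s1; s2-p->s0; s2-q->s1

Remember how much of `qp` the current input suffix matches. State s0 means no match yet; s1 means the last symbol is `q`; s2 means the last 2 symbols are `qp`. Only s2 accepts. On a mismatch, fall back to the longest proper suffix that is still a prefix of `qp`.
A 3-state machine:
        p   q  
>  s0   s0  s1 
   s1   s2  s1 
 * s2   s0  s1 
(> = start, * = accepting)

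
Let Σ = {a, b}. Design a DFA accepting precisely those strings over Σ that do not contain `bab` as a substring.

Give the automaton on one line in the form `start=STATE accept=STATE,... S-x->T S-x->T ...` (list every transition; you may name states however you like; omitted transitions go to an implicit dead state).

Track partial matches of the forbidden pattern `bab`. State s3 is a dead state reached once `bab` has occurred; every other state accepts. s0 means no part of `bab` is currently matched.
        a   b  
>* s0   s0  s1 
 * s1   s2  s1 
 * s2   s0  s3 
   s3   s3  s3 
(> = start, * = accepting)

start=s0 accept=s0,s1,s2 s0-a->s0 s0-b->s1 s1-a->s2 s1-b->s1 s2-a->s0 s2-b->s3 s3-a->s3 s3-b->s3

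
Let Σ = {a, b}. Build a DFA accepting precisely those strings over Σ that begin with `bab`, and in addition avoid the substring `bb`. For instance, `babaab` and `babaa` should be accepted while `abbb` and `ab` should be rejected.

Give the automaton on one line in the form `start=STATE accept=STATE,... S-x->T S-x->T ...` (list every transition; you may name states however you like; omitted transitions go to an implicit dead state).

Run two small machines in parallel and take their product. The first has 5 states tracking whether the input so far still matches the prefix `bab`; the second has 3 states tracking partial matches of the forbidden pattern `bb`. A product state is a pair (one from each), accepting exactly when both do. Minimizing collapses redundant product states.
A 6-state machine:
        a   b  
>  q0   q1  q2 
   q1   q1  q1 
   q2   q3  q1 
   q3   q1  q4 
 * q4   q5  q1 
 * q5   q5  q4 
(> = start, * = accepting)

start=q0 accept=q4,q5 q0-a->q1 q0-b->q2 q1-a->q1 q1-b->q1 q2-a->q3 q2-b->q1 q3-a->q1 q3-b->q4 q4-a->q5 q4-b->q1 q5-a->q5 q5-b->q4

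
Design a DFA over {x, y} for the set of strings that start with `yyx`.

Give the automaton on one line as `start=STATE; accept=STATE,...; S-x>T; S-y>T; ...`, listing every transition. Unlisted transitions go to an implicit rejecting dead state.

Walk along `yyx` while the input agrees: from q0 take `y` to q1, and so on. Any deviation drops to the rejecting sink q4. Once q3 is reached the prefix is confirmed and every continuation is accepted.
With 5 states:
        x   y  
>  q0   q4  q1 
   q1   q4  q2 
   q2   q3  q4 
 * q3   q3  q3 
   q4   q4  q4 
(> = start, * = accepting)

start=q0; accept=q3; q0-x>q4; q0-y>q1; q1-x>q4; q1-y>q2; q2-x>q3; q2-y>q4; q3-x>q3; q3-y>q3; q4-x>q4; q4-y>q4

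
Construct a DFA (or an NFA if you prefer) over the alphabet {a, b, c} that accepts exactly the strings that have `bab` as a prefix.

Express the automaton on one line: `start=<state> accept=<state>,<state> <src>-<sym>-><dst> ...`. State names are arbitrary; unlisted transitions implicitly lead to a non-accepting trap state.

start=q0 accept=q3 q0-a->q4 q0-b->q1 q0-c->q4 q1-a->q2 q1-b->q4 q1-c->q4 q2-a->q4 q2-b->q3 q2-c->q4 q3-a->q3 q3-b->q3 q3-c->q3 q4-a->q4 q4-b->q4 q4-c->q4

Walk along `bab` while the input agrees: from q0 take `b` to q1, and so on. Any deviation drops to the rejecting sink q4. Once q3 is reached the prefix is confirmed and every continuation is accepted.
        a   b   c  
>  q0   q4  q1  q4 
   q1   q2  q4  q4 
   q2   q4  q3  q4 
 * q3   q3  q3  q3 
   q4   q4  q4  q4 
(> = start, * = accepting)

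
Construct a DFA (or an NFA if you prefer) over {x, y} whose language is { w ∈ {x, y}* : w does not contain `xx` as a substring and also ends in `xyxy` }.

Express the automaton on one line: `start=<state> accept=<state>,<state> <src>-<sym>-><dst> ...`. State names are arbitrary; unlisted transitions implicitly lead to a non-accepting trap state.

start=q0 accept=q5 q0-x->q1 q0-y->q0 q1-x->q2 q1-y->q3 q2-x->q2 q2-y->q2 q3-x->q4 q3-y->q0 q4-x->q2 q4-y->q5 q5-x->q4 q5-y->q0

Build one automaton per condition and run them in lockstep. One (3 states) tracks partial matches of the forbidden pattern `xx`; the other (5 states) tracks how much of the suffix `xyxy` has currently been matched. Each combined state is a pair, one component from each; accept when both components accept. After merging equivalent states the machine shrinks.
        x   y  
>  q0   q1  q0 
   q1   q2  q3 
   q2   q2  q2 
   q3   q4  q0 
   q4   q2  q5 
 * q5   q4  q0 
(> = start, * = accepting)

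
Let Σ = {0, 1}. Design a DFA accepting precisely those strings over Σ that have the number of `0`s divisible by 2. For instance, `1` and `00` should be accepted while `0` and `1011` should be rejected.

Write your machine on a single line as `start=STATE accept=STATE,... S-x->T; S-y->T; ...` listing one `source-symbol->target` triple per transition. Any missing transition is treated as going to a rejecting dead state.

Keep the running count of `0`s modulo 2: each `0` advances along the cycle q0 → q1 → q0 while other symbols loop. Accept at q0.
2 states suffice.
        0   1  
>* q0   q1  q0 
   q1   q0  q1 
(> = start, * = accepting)

start=q0; accept=q0; q0-0->q1; q0-1->q0; q1-0->q0; q1-1->q1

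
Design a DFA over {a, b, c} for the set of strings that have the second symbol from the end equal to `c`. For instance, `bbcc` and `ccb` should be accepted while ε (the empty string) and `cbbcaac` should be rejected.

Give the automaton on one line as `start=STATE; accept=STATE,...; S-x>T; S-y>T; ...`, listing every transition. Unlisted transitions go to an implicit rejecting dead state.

start=q0; accept=q10,q11,q12; q0-a>q1; q0-b>q2; q0-c>q3; q1-a>q4; q1-b>q5; q1-c>q6; q2-a>q7; q2-b>q8; q2-c>q9; q3-a>q10; q3-b>q11; q3-c>q12; q4-a>q4; q4-b>q5; q4-c>q6; q5-a>q7; q5-b>q8; q5-c>q9; q6-a>q10; q6-b>q11; q6-c>q12; q7-a>q4; q7-b>q5; q7-c>q6; q8-a>q7; q8-b>q8; q8-c>q9; q9-a>q10; q9-b>q11; q9-c>q12; q10-a>q4; q10-b>q5; q10-c>q6; q11-a>q7; q11-b>q8; q11-c>q9; q12-a>q10; q12-b>q11; q12-c>q12

A DFA must remember the last 2 symbols (since which symbol is second-to-last isn't known until the input ends). Use one state per possible window of the last ≤2 symbols; accept from those whose window starts with `c`.
With 13 states:
          a    b    c  
>  q0     q1   q2   q3 
   q1     q4   q5   q6 
   q2     q7   q8   q9 
   q3    q10  q11  q12 
   q4     q4   q5   q6 
   q5     q7   q8   q9 
   q6    q10  q11  q12 
   q7     q4   q5   q6 
   q8     q7   q8   q9 
   q9    q10  q11  q12 
 * q10    q4   q5   q6 
 * q11    q7   q8   q9 
 * q12   q10  q11  q12 
(> = start, * = accepting)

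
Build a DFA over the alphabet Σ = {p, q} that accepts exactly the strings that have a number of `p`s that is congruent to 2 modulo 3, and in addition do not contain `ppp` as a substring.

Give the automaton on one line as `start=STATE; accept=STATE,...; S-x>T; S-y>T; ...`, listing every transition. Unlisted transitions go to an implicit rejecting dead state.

Run two small machines in parallel and take their product. One (3 states) tracks the count of `p`s modulo 3; the other (4 states) tracks partial matches of the forbidden pattern `ppp`. Each combined state is a pair, one component from each; accept when both components accept.
12 states suffice.
          p    q  
>  S0     S1   S0 
   S1     S2   S3 
 * S2     S4   S5 
   S3     S6   S3 
   S4     S7   S4 
 * S5     S8   S5 
 * S6     S9   S5 
   S7    S10   S7 
   S8    S11   S0 
   S9     S7   S0 
   S10    S4  S10 
   S11   S10   S3 
(> = start, * = accepting)

start=S0; accept=S2,S5,S6; S0-p>S1; S0-q>S0; S1-p>S2; S1-q>S3; S2-p>S4; S2-q>S5; S3-p>S6; S3-q>S3; S4-p>S7; S4-q>S4; S5-p>S8; S5-q>S5; S6-p>S9; S6-q>S5; S7-p>S10; S7-q>S7; S8-p>S11; S8-q>S0; S9-p>S7; S9-q>S0; S10-p>S4; S10-q>S10; S11-p>S10; S11-q>S3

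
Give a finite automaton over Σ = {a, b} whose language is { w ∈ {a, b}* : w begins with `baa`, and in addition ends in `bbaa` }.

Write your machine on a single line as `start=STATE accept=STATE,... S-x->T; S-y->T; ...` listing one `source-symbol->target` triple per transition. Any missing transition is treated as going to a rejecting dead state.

Run two small machines in parallel and take their product. One (5 states) tracks whether the input so far still matches the prefix `baa`; the other (5 states) tracks how much of the suffix `bbaa` has currently been matched. Each combined state is a pair, one component from each; accept when both components accept. Equivalent product states are then merged.
A 9-state machine:
        a   b  
>  q0   q1  q2 
   q1   q1  q1 
   q2   q3  q1 
   q3   q4  q1 
   q4   q4  q5 
   q5   q4  q6 
   q6   q7  q6 
   q7   q8  q5 
 * q8   q4  q5 
(> = start, * = accepting)

start=q0; accept=q8; q0-a->q1; q0-b->q2; q1-a->q1; q1-b->q1; q2-a->q3; q2-b->q1; q3-a->q4; q3-b->q1; q4-a->q4; q4-b->q5; q5-a->q4; q5-b->q6; q6-a->q7; q6-b->q6; q7-a->q8; q7-b->q5; q8-a->q4; q8-b->q5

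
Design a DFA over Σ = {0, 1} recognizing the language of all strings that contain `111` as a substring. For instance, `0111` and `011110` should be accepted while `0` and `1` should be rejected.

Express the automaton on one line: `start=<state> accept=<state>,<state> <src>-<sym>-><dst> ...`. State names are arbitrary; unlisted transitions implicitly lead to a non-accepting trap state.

start=s0 accept=s3 s0-0->s0 s0-1->s1 s1-0->s0 s1-1->s2 s2-0->s0 s2-1->s3 s3-0->s3 s3-1->s3

States s0..s2 record the length of the longest prefix of `111` that matches the current input suffix. Reaching s3 means `111` has been seen, and we stay there forever. Accept from s3.
With 4 states:
        0   1  
>  s0   s0  s1 
   s1   s0  s2 
   s2   s0  s3 
 * s3   s3  s3 
(> = start, * = accepting)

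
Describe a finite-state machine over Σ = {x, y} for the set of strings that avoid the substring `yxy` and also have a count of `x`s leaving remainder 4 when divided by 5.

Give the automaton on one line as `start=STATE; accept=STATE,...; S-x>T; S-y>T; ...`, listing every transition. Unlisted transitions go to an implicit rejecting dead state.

start=q0; accept=q10,q13,q14; q0-x>q1; q0-y>q2; q1-x>q3; q1-y>q4; q2-x>q5; q2-y>q2; q3-x>q6; q3-y>q7; q4-x>q8; q4-y>q4; q5-x>q3; q5-y>q9; q6-x>q10; q6-y>q11; q7-x>q12; q7-y>q7; q8-x>q6; q8-y>q9; q9-x>q9; q9-y>q9; q10-x>q0; q10-y>q13; q11-x>q14; q11-y>q11; q12-x>q10; q12-y>q9; q13-x>q15; q13-y>q13; q14-x>q0; q14-y>q9; q15-x>q1; q15-y>q9

Handle the two conditions separately and then intersect. One (4 states) tracks partial matches of the forbidden pattern `yxy`; the other (5 states) tracks the count of `x`s modulo 5. Each combined state is a pair, one component from each; accept when both components accept. After merging equivalent states the machine shrinks.
A 16-state machine:
          x    y  
>  q0     q1   q2 
   q1     q3   q4 
   q2     q5   q2 
   q3     q6   q7 
   q4     q8   q4 
   q5     q3   q9 
   q6    q10  q11 
   q7    q12   q7 
   q8     q6   q9 
   q9     q9   q9 
 * q10    q0  q13 
   q11   q14  q11 
   q12   q10   q9 
 * q13   q15  q13 
 * q14    q0   q9 
   q15    q1   q9 
(> = start, * = accepting)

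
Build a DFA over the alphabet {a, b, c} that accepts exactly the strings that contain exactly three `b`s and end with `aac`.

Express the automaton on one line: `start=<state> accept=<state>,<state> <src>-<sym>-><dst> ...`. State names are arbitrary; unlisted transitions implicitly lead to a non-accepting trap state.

start=S0 accept=S7 S0-a->S0 S0-b->S1 S0-c->S0 S1-a->S1 S1-b->S2 S1-c->S1 S2-a->S2 S2-b->S3 S2-c->S2 S3-a->S4 S3-b->S5 S3-c->S3 S4-a->S6 S4-b->S5 S4-c->S3 S5-a->S5 S5-b->S5 S5-c->S5 S6-a->S6 S6-b->S5 S6-c->S7 S7-a->S4 S7-b->S5 S7-c->S3

Build one automaton per condition and run them in lockstep. The first has 5 states tracking the count of `b`s, saturating at 4; the second has 4 states tracking how much of the suffix `aac` has currently been matched. A product state is a pair (one from each), accepting exactly when both do. Minimizing collapses redundant product states.
With 8 states:
        a   b   c  
>  S0   S0  S1  S0 
   S1   S1  S2  S1 
   S2   S2  S3  S2 
   S3   S4  S5  S3 
   S4   S6  S5  S3 
   S5   S5  S5  S5 
   S6   S6  S5  S7 
 * S7   S4  S5  S3 
(> = start, * = accepting)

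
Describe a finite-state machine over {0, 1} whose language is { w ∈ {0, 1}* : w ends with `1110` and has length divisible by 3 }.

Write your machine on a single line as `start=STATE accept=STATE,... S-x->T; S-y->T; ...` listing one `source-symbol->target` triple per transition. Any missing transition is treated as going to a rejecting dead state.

Handle the two conditions separately and then intersect. One (5 states) tracks how much of the suffix `1110` has currently been matched; the other (3 states) tracks the input length modulo 3. Each combined state is a pair, one component from each; accept when both components accept. After merging equivalent states the machine shrinks.
With 7 states:
        0   1  
>  q0   q1  q1 
   q1   q2  q2 
   q2   q0  q3 
   q3   q1  q4 
   q4   q2  q5 
   q5   q6  q3 
 * q6   q1  q1 
(> = start, * = accepting)

start=q0; accept=q6; q0-0->q1; q0-1->q1; q1-0->q2; q1-1->q2; q2-0->q0; q2-1->q3; q3-0->q1; q3-1->q4; q4-0->q2; q4-1->q5; q5-0->q6; q5-1->q3; q6-0->q1; q6-1->q1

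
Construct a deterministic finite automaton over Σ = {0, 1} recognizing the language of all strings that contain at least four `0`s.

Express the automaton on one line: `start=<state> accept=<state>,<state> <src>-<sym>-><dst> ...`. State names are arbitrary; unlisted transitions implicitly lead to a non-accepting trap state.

start=A accept=E,F A-0->B A-1->A B-0->C B-1->B C-0->D C-1->C D-0->E D-1->D E-0->F E-1->E F-0->F F-1->F

Count `0`s, saturating at 5: states A through E mean 0 through 4 `0`s seen; F means more than 4. Each `0` increments (capped at F); other symbols loop. Accept from {E, F}.
With 6 states:
       0  1 
>  A   B  A 
   B   C  B 
   C   D  C 
   D   E  D 
 * E   F  E 
 * F   F  F 
(> = start, * = accepting)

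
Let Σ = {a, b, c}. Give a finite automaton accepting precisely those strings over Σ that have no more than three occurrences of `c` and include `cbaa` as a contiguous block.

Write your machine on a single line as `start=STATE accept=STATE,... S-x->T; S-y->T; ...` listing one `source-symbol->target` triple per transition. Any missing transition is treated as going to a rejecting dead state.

Handle the two conditions separately and then intersect. The first has 5 states tracking the count of `c`s, saturating at 4; the second has 5 states tracking whether and how much of `cbaa` has been seen. A product state is a pair (one from each), accepting exactly when both do.
With 21 states:
          a    b    c  
>  q0     q0   q0   q1 
   q1     q2   q3   q4 
   q2     q2   q2   q4 
   q3     q5   q2   q4 
   q4     q6   q7   q8 
   q5     q9   q2   q4 
   q6     q6   q6   q8 
   q7    q10   q6   q8 
   q8    q11  q12  q13 
 * q9     q9   q9  q14 
   q10   q14   q6   q8 
   q11   q11  q11  q13 
   q12   q15  q11  q13 
   q13   q16  q17  q13 
 * q14   q14  q14  q18 
   q15   q18  q11  q13 
   q16   q16  q16  q13 
   q17   q19  q16  q13 
 * q18   q18  q18  q20 
   q19   q20  q16  q13 
   q20   q20  q20  q20 
(> = start, * = accepting)

start=q0; accept=q9,q14,q18; q0-a->q0; q0-b->q0; q0-c->q1; q1-a->q2; q1-b->q3; q1-c->q4; q2-a->q2; q2-b->q2; q2-c->q4; q3-a->q5; q3-b->q2; q3-c->q4; q4-a->q6; q4-b->q7; q4-c->q8; q5-a->q9; q5-b->q2; q5-c->q4; q6-a->q6; q6-b->q6; q6-c->q8; q7-a->q10; q7-b->q6; q7-c->q8; q8-a->q11; q8-b->q12; q8-c->q13; q9-a->q9; q9-b->q9; q9-c->q14; q10-a->q14; q10-b->q6; q10-c->q8; q11-a->q11; q11-b->q11; q11-c->q13; q12-a->q15; q12-b->q11; q12-c->q13; q13-a->q16; q13-b->q17; q13-c->q13; q14-a->q14; q14-b->q14; q14-c->q18; q15-a->q18; q15-b->q11; q15-c->q13; q16-a->q16; q16-b->q16; q16-c->q13; q17-a->q19; q17-b->q16; q17-c->q13; q18-a->q18; q18-b->q18; q18-c->q20; q19-a->q20; q19-b->q16; q19-c->q13; q20-a->q20; q20-b->q20; q20-c->q20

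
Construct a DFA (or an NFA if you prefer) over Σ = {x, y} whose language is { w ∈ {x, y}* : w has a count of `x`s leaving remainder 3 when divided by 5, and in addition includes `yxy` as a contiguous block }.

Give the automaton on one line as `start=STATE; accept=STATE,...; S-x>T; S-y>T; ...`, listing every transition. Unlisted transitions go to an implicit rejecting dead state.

Run two small machines in parallel and take their product. One (5 states) tracks the count of `x`s modulo 5; the other (4 states) tracks whether and how much of `yxy` has been seen. Each combined state is a pair, one component from each; accept when both components accept.
A 20-state machine:
          x    y  
>  s0     s1   s2 
   s1     s3   s4 
   s2     s5   s2 
   s3     s6   s7 
   s4     s8   s4 
   s5     s3   s9 
   s6    s10  s11 
   s7    s12   s7 
   s8     s6  s13 
   s9    s13   s9 
   s10    s0  s14 
   s11   s15  s11 
   s12   s10  s16 
   s13   s16  s13 
   s14   s17  s14 
   s15    s0  s18 
 * s16   s18  s16 
   s17    s1  s19 
   s18   s19  s18 
   s19    s9  s19 
(> = start, * = accepting)

start=s0; accept=s16; s0-x>s1; s0-y>s2; s1-x>s3; s1-y>s4; s2-x>s5; s2-y>s2; s3-x>s6; s3-y>s7; s4-x>s8; s4-y>s4; s5-x>s3; s5-y>s9; s6-x>s10; s6-y>s11; s7-x>s12; s7-y>s7; s8-x>s6; s8-y>s13; s9-x>s13; s9-y>s9; s10-x>s0; s10-y>s14; s11-x>s15; s11-y>s11; s12-x>s10; s12-y>s16; s13-x>s16; s13-y>s13; s14-x>s17; s14-y>s14; s15-x>s0; s15-y>s18; s16-x>s18; s16-y>s16; s17-x>s1; s17-y>s19; s18-x>s19; s18-y>s18; s19-x>s9; s19-y>s19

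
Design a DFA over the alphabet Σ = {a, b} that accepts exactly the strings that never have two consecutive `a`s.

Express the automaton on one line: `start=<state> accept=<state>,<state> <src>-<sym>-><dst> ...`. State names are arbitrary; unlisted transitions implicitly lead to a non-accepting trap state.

start=s0 accept=s0,s1 s0-a->s1 s0-b->s0 s1-a->s2 s1-b->s0 s2-a->s2 s2-b->s2

This is the complement of 'contains `aa`'. Use the same substring-matching states — s0 through s2 holding how much of `aa` has just been matched — but flip the accepting set: everything except the trap s2 accepts.
A 3-state machine:
        a   b  
>* s0   s1  s0 
 * s1   s2  s0 
   s2   s2  s2 
(> = start, * = accepting)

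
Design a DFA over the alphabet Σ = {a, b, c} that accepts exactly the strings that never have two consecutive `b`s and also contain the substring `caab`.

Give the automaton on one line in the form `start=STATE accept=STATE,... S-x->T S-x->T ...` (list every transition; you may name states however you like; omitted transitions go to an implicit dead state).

start=s0 accept=s6,s7 s0-a->s0 s0-b->s1 s0-c->s2 s1-a->s0 s1-b->s3 s1-c->s2 s2-a->s4 s2-b->s1 s2-c->s2 s3-a->s3 s3-b->s3 s3-c->s3 s4-a->s5 s4-b->s1 s4-c->s2 s5-a->s0 s5-b->s6 s5-c->s2 s6-a->s7 s6-b->s3 s6-c->s7 s7-a->s7 s7-b->s6 s7-c->s7

Handle the two conditions separately and then intersect. One (3 states) tracks partial matches of the forbidden pattern `bb`; the other (5 states) tracks whether and how much of `caab` has been seen. Each combined state is a pair, one component from each; accept when both components accept. Minimizing collapses redundant product states.
With 8 states:
        a   b   c  
>  s0   s0  s1  s2 
   s1   s0  s3  s2 
   s2   s4  s1  s2 
   s3   s3  s3  s3 
   s4   s5  s1  s2 
   s5   s0  s6  s2 
 * s6   s7  s3  s7 
 * s7   s7  s6  s7 
(> = start, * = accepting)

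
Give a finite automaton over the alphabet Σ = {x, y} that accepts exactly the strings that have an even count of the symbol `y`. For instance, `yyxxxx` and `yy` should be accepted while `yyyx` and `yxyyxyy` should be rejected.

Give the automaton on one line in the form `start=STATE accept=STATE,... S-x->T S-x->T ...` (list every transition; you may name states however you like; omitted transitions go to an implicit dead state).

Keep the running count of `y`s modulo 2: each `y` advances along the cycle q0 → q1 → q0 while other symbols loop. Accept at q0.
        x   y  
>* q0   q0  q1 
   q1   q1  q0 
(> = start, * = accepting)

start=q0 accept=q0 q0-x->q0 q0-y->q1 q1-x->q1 q1-y->q0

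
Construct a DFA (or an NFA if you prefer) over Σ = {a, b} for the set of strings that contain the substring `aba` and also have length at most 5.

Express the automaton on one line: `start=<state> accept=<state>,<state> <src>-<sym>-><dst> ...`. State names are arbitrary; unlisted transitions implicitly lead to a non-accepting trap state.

start=s0 accept=s8,s12,s16 s0-a->s1 s0-b->s2 s1-a->s3 s1-b->s4 s2-a->s3 s2-b->s5 s3-a->s6 s3-b->s7 s4-a->s8 s4-b->s9 s5-a->s6 s5-b->s9 s6-a->s10 s6-b->s11 s7-a->s12 s7-b->s13 s8-a->s12 s8-b->s12 s9-a->s10 s9-b->s13 s10-a->s14 s10-b->s15 s11-a->s16 s11-b->s17 s12-a->s16 s12-b->s16 s13-a->s14 s13-b->s17 s14-a->s18 s14-b->s19 s15-a->s20 s15-b->s21 s16-a->s20 s16-b->s20 s17-a->s18 s17-b->s21 s18-a->s18 s18-b->s19 s19-a->s20 s19-b->s21 s20-a->s20 s20-b->s20 s21-a->s18 s21-b->s21

Build one automaton per condition and run them in lockstep. One (4 states) tracks whether and how much of `aba` has been seen; the other (7 states) tracks the input length, saturating at 6. Each combined state is a pair, one component from each; accept when both components accept.
22 states suffice.
          a    b  
>  s0     s1   s2 
   s1     s3   s4 
   s2     s3   s5 
   s3     s6   s7 
   s4     s8   s9 
   s5     s6   s9 
   s6    s10  s11 
   s7    s12  s13 
 * s8    s12  s12 
   s9    s10  s13 
   s10   s14  s15 
   s11   s16  s17 
 * s12   s16  s16 
   s13   s14  s17 
   s14   s18  s19 
   s15   s20  s21 
 * s16   s20  s20 
   s17   s18  s21 
   s18   s18  s19 
   s19   s20  s21 
   s20   s20  s20 
   s21   s18  s21 
(> = start, * = accepting)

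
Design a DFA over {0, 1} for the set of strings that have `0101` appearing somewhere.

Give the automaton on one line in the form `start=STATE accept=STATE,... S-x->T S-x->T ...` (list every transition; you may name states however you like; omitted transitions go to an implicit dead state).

start=q0 accept=q4 q0-0->q1 q0-1->q0 q1-0->q1 q1-1->q2 q2-0->q3 q2-1->q0 q3-0->q1 q3-1->q4 q4-0->q4 q4-1->q4

States q0..q3 record the length of the longest prefix of `0101` that matches the current input suffix. Reaching q4 means `0101` has been seen, and we stay there forever. Accept from q4.
A 5-state machine:
        0   1  
>  q0   q1  q0 
   q1   q1  q2 
   q2   q3  q0 
   q3   q1  q4 
 * q4   q4  q4 
(> = start, * = accepting)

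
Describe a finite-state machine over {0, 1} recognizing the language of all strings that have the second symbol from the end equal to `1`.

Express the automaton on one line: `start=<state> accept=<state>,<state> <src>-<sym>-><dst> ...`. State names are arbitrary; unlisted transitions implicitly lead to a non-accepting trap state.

start=q0 accept=q5,q6 q0-0->q1 q0-1->q2 q1-0->q3 q1-1->q4 q2-0->q5 q2-1->q6 q3-0->q3 q3-1->q4 q4-0->q5 q4-1->q6 q5-0->q3 q5-1->q4 q6-0->q5 q6-1->q6

Because acceptance depends on a position counted from the end, the machine has to buffer the most recent 2 symbols. Make each state the string of the last up-to-2 symbols read; on input `x` shift the window left and append `x`. Accept when the buffered window has length 2 and begins with `1`.
A 7-state machine:
        0   1  
>  q0   q1  q2 
   q1   q3  q4 
   q2   q5  q6 
   q3   q3  q4 
   q4   q5  q6 
 * q5   q3  q4 
 * q6   q5  q6 
(> = start, * = accepting)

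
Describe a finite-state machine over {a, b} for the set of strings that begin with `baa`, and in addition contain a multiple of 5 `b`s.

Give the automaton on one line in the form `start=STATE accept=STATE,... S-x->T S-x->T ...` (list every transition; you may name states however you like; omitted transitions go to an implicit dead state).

start=S0 accept=S12 S0-a->S1 S0-b->S2 S1-a->S1 S1-b->S3 S2-a->S4 S2-b->S5 S3-a->S3 S3-b->S5 S4-a->S6 S4-b->S5 S5-a->S5 S5-b->S7 S6-a->S6 S6-b->S8 S7-a->S7 S7-b->S9 S8-a->S8 S8-b->S10 S9-a->S9 S9-b->S1 S10-a->S10 S10-b->S11 S11-a->S11 S11-b->S12 S12-a->S12 S12-b->S6

Run two small machines in parallel and take their product. The first has 5 states tracking whether the input so far still matches the prefix `baa`; the second has 5 states tracking the count of `b`s modulo 5. A product state is a pair (one from each), accepting exactly when both do.
          a    b  
>  S0     S1   S2 
   S1     S1   S3 
   S2     S4   S5 
   S3     S3   S5 
   S4     S6   S5 
   S5     S5   S7 
   S6     S6   S8 
   S7     S7   S9 
   S8     S8  S10 
   S9     S9   S1 
   S10   S10  S11 
   S11   S11  S12 
 * S12   S12   S6 
(> = start, * = accepting)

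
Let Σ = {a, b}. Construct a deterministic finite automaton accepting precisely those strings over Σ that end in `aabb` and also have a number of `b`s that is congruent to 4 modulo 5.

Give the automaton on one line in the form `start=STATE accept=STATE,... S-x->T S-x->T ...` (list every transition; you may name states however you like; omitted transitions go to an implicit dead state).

Run two small machines in parallel and take their product. One (5 states) tracks how much of the suffix `aabb` has currently been matched; the other (5 states) tracks the count of `b`s modulo 5. Each combined state is a pair, one component from each; accept when both components accept. After merging equivalent states the machine shrinks.
        a   b  
>  s0   s0  s1 
   s1   s1  s2 
   s2   s3  s4 
   s3   s5  s4 
   s4   s4  s6 
   s5   s5  s7 
   s6   s6  s0 
   s7   s4  s8 
 * s8   s6  s0 
(> = start, * = accepting)

start=s0 accept=s8 s0-a->s0 s0-b->s1 s1-a->s1 s1-b->s2 s2-a->s3 s2-b->s4 s3-a->s5 s3-b->s4 s4-a->s4 s4-b->s6 s5-a->s5 s5-b->s7 s6-a->s6 s6-b->s0 s7-a->s4 s7-b->s8 s8-a->s6 s8-b->s0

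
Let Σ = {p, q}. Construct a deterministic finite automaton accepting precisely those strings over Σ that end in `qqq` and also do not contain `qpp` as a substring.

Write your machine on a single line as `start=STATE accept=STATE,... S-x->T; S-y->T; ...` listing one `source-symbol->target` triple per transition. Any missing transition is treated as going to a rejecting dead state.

start=s0; accept=s5; s0-p->s0; s0-q->s1; s1-p->s2; s1-q->s3; s2-p->s4; s2-q->s1; s3-p->s2; s3-q->s5; s4-p->s4; s4-q->s4; s5-p->s2; s5-q->s5

Run two small machines in parallel and take their product. One (4 states) tracks how much of the suffix `qqq` has currently been matched; the other (4 states) tracks partial matches of the forbidden pattern `qpp`. Each combined state is a pair, one component from each; accept when both components accept. After merging equivalent states the machine shrinks.
A 6-state machine:
        p   q  
>  s0   s0  s1 
   s1   s2  s3 
   s2   s4  s1 
   s3   s2  s5 
   s4   s4  s4 
 * s5   s2  s5 
(> = start, * = accepting)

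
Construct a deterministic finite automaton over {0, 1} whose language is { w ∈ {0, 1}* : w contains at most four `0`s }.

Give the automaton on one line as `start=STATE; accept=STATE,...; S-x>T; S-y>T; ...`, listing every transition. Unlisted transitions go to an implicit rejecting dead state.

start=s0; accept=s0,s1,s2,s3,s4; s0-0>s1; s0-1>s0; s1-0>s2; s1-1>s1; s2-0>s3; s2-1>s2; s3-0>s4; s3-1>s3; s4-0>s5; s4-1>s4; s5-0>s5; s5-1>s5

Only the number of `0`s matters, and only up to 5. Make a chain s0 → s1 → s2 → s3 → s4 → s5 advanced by each `0` (with s5 absorbing); every other symbol self-loops. The accepting set is {s0, s1, s2, s3, s4}.
With 6 states:
        0   1  
>* s0   s1  s0 
 * s1   s2  s1 
 * s2   s3  s2 
 * s3   s4  s3 
 * s4   s5  s4 
   s5   s5  s5 
(> = start, * = accepting)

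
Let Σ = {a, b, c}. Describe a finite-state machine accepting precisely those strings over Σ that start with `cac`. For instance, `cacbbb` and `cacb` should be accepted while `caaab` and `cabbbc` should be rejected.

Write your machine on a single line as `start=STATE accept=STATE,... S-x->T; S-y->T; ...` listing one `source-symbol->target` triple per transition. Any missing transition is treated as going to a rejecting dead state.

start=S0; accept=S3; S0-a->S4; S0-b->S4; S0-c->S1; S1-a->S2; S1-b->S4; S1-c->S4; S2-a->S4; S2-b->S4; S2-c->S3; S3-a->S3; S3-b->S3; S3-c->S3; S4-a->S4; S4-b->S4; S4-c->S4

Check the first 3 symbols one by one: S0 through S2 record how many have matched `cac` so far; any wrong symbol goes to the dead state S4. After all 3 match we enter the accepting sink S3.
With 5 states:
        a   b   c  
>  S0   S4  S4  S1 
   S1   S2  S4  S4 
   S2   S4  S4  S3 
 * S3   S3  S3  S3 
   S4   S4  S4  S4 
(> = start, * = accepting)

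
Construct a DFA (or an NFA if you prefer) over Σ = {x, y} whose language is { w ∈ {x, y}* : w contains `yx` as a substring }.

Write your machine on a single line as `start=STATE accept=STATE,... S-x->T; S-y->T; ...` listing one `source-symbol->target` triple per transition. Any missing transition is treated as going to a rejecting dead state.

start=q0; accept=q2; q0-x->q0; q0-y->q1; q1-x->q2; q1-y->q1; q2-x->q2; q2-y->q2

Track how much of `yx` has been matched so far: state q0 is no progress, q2 is the absorbing accept state reached once `yx` has occurred. Intermediate states record partial matches; on a mismatch, fall back to the longest reusable overlap.
        x   y  
>  q0   q0  q1 
   q1   q2  q1 
 * q2   q2  q2 
(> = start, * = accepting)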